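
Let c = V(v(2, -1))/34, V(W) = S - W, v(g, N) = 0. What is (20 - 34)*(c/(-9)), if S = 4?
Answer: 28/153 ≈ 0.18301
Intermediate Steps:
V(W) = 4 - W
c = 2/17 (c = (4 - 1*0)/34 = (4 + 0)*(1/34) = 4*(1/34) = 2/17 ≈ 0.11765)
(20 - 34)*(c/(-9)) = (20 - 34)*((2/17)/(-9)) = -28*(-1)/(17*9) = -14*(-2/153) = 28/153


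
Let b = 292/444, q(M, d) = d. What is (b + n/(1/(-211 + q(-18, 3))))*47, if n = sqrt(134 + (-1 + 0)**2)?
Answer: 3431/111 - 29328*sqrt(15) ≈ -1.1356e+5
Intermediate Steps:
b = 73/111 (b = 292*(1/444) = 73/111 ≈ 0.65766)
n = 3*sqrt(15) (n = sqrt(134 + (-1)**2) = sqrt(134 + 1) = sqrt(135) = 3*sqrt(15) ≈ 11.619)
(b + n/(1/(-211 + q(-18, 3))))*47 = (73/111 + (3*sqrt(15))/(1/(-211 + 3)))*47 = (73/111 + (3*sqrt(15))/(1/(-208)))*47 = (73/111 + (3*sqrt(15))/(-1/208))*47 = (73/111 + (3*sqrt(15))*(-208))*47 = (73/111 - 624*sqrt(15))*47 = 3431/111 - 29328*sqrt(15)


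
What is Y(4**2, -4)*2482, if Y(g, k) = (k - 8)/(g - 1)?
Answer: -9928/5 ≈ -1985.6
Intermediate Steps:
Y(g, k) = (-8 + k)/(-1 + g)
Y(4**2, -4)*2482 = ((-8 - 4)/(-1 + 4**2))*2482 = (-12/(-1 + 16))*2482 = (-12/15)*2482 = ((1/15)*(-12))*2482 = -4/5*2482 = -9928/5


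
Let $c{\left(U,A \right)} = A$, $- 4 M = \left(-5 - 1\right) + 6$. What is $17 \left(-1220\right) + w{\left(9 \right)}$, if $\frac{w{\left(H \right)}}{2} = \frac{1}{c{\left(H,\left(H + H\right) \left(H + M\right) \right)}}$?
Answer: $- \frac{1679939}{81} \approx -20740.0$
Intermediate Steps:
$M = 0$ ($M = - \frac{\left(-5 - 1\right) + 6}{4} = - \frac{-6 + 6}{4} = \left(- \frac{1}{4}\right) 0 = 0$)
$w{\left(H \right)} = \frac{1}{H^{2}}$ ($w{\left(H \right)} = \frac{2}{\left(H + H\right) \left(H + 0\right)} = \frac{2}{2 H H} = \frac{2}{2 H^{2}} = 2 \frac{1}{2 H^{2}} = \frac{1}{H^{2}}$)
$17 \left(-1220\right) + w{\left(9 \right)} = 17 \left(-1220\right) + \frac{1}{81} = -20740 + \frac{1}{81} = - \frac{1679939}{81}$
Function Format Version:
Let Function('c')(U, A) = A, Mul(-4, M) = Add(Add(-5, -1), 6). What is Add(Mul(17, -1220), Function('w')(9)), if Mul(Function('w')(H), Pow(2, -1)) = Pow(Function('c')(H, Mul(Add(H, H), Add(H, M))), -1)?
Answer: Rational(-1679939, 81) ≈ -20740.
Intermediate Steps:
M = 0 (M = Mul(Rational(-1, 4), Add(Add(-5, -1), 6)) = Mul(Rational(-1, 4), Add(-6, 6)) = Mul(Rational(-1, 4), 0) = 0)
Function('w')(H) = Pow(H, -2) (Function('w')(H) = Mul(2, Pow(Mul(Add(H, H), Add(H, 0)), -1)) = Mul(2, Pow(Mul(Mul(2, H), H), -1)) = Mul(2, Pow(Mul(2, Pow(H, 2)), -1)) = Mul(2, Mul(Rational(1, 2), Pow(H, -2))) = Pow(H, -2))
Add(Mul(17, -1220), Function('w')(9)) = Add(Mul(17, -1220), Pow(9, -2)) = Add(-20740, Rational(1, 81)) = Rational(-1679939, 81)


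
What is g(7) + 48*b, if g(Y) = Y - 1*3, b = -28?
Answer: -1340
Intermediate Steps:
g(Y) = -3 + Y (g(Y) = Y - 3 = -3 + Y)
g(7) + 48*b = (-3 + 7) + 48*(-28) = 4 - 1344 = -1340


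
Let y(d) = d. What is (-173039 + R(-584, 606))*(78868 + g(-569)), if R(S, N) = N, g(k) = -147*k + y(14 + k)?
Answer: -27926558948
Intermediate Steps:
g(k) = 14 - 146*k (g(k) = -147*k + (14 + k) = 14 - 146*k)
(-173039 + R(-584, 606))*(78868 + g(-569)) = (-173039 + 606)*(78868 + (14 - 146*(-569))) = -172433*(78868 + (14 + 83074)) = -172433*(78868 + 83088) = -172433*161956 = -27926558948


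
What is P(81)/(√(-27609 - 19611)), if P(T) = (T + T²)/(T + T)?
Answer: -41*I*√11805/23610 ≈ -0.18868*I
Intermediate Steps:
P(T) = (T + T²)/(2*T) (P(T) = (T + T²)/((2*T)) = (T + T²)*(1/(2*T)) = (T + T²)/(2*T))
P(81)/(√(-27609 - 19611)) = (½ + (½)*81)/(√(-27609 - 19611)) = (½ + 81/2)/(√(-47220)) = 41/((2*I*√11805)) = 41*(-I*√11805/23610) = -41*I*√11805/23610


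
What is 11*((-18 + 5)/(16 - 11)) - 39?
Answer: -338/5 ≈ -67.600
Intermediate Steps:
11*((-18 + 5)/(16 - 11)) - 39 = 11*(-13/5) - 39 = -143/5 - 39 = -338/5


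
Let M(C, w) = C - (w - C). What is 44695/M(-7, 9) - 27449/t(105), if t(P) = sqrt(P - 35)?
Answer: -44695/23 - 27449*sqrt(70)/70 ≈ -5224.0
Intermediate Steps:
M(C, w) = -w + 2*C (M(C, w) = C + (C - w) = -w + 2*C)
t(P) = sqrt(-35 + P)
44695/M(-7, 9) - 27449/t(105) = 44695/(-1*9 + 2*(-7)) - 27449/sqrt(-35 + 105) = 44695/(-9 - 14) - 27449*sqrt(70)/70 = 44695/(-23) - 27449*sqrt(70)/70 = 44695*(-1/23) - 27449*sqrt(70)/70 = -44695/23 - 27449*sqrt(70)/70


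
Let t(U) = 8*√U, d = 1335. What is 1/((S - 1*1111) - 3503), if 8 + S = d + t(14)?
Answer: -3287/10803473 - 8*√14/10803473 ≈ -0.00030702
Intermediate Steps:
S = 1327 + 8*√14 (S = -8 + (1335 + 8*√14) = 1327 + 8*√14 ≈ 1356.9)
1/((S - 1*1111) - 3503) = 1/(((1327 + 8*√14) - 1*1111) - 3503) = 1/(((1327 + 8*√14) - 1111) - 3503) = 1/((216 + 8*√14) - 3503) = 1/(-3287 + 8*√14)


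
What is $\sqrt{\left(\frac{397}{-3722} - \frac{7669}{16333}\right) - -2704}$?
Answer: $\frac{\sqrt{9990766157323588810}}{60791426} \approx 51.994$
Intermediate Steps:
$\sqrt{\left(\frac{397}{-3722} - \frac{7669}{16333}\right) - -2704} = \sqrt{\left(397 \left(- \frac{1}{3722}\right) - \frac{7669}{16333}\right) + 2704} = \sqrt{\left(- \frac{397}{3722} - \frac{7669}{16333}\right) + 2704} = \sqrt{- \frac{35028219}{60791426} + 2704} = \sqrt{\frac{164344987685}{60791426}} = \frac{\sqrt{9990766157323588810}}{60791426}$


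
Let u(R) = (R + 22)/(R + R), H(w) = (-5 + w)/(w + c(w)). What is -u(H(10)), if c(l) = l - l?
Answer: -45/2 ≈ -22.500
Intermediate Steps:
c(l) = 0
H(w) = (-5 + w)/w (H(w) = (-5 + w)/(w + 0) = (-5 + w)/w)
u(R) = (22 + R)/(2*R) (u(R) = (22 + R)/((2*R)) = (22 + R)*(1/(2*R)) = (22 + R)/(2*R))
-u(H(10)) = -(22 + (-5 + 10)/10)/(2*((-5 + 10)/10)) = -(22 + (⅒)*5)/(2*((⅒)*5)) = -(22 + ½)/(2*½) = -2*45/(2*2) = -1*45/2 = -45/2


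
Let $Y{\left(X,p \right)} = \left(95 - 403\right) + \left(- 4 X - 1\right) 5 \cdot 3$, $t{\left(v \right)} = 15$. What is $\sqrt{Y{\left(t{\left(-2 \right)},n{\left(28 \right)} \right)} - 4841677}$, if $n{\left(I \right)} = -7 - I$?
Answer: $30 i \sqrt{5381} \approx 2200.7 i$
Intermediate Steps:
$Y{\left(X,p \right)} = -323 - 60 X$ ($Y{\left(X,p \right)} = -308 + \left(-1 - 4 X\right) 5 \cdot 3 = -308 + \left(-5 - 20 X\right) 3 = -308 - \left(15 + 60 X\right) = -323 - 60 X$)
$\sqrt{Y{\left(t{\left(-2 \right)},n{\left(28 \right)} \right)} - 4841677} = \sqrt{\left(-323 - 900\right) - 4841677} = \sqrt{-1223 - 4841677} = \sqrt{-4842900} = 30 i \sqrt{5381}$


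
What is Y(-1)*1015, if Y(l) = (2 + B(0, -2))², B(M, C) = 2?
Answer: 16240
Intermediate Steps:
Y(l) = 16 (Y(l) = (2 + 2)² = 4² = 16)
Y(-1)*1015 = 16*1015 = 16240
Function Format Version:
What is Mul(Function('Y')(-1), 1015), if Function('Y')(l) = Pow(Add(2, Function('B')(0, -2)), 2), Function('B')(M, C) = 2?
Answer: 16240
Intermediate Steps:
Function('Y')(l) = 16 (Function('Y')(l) = Pow(Add(2, 2), 2) = Pow(4, 2) = 16)
Mul(Function('Y')(-1), 1015) = Mul(16, 1015) = 16240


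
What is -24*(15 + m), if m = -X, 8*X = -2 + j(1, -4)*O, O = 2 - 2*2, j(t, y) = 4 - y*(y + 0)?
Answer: -294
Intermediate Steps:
j(t, y) = 4 - y**2 (j(t, y) = 4 - y*y = 4 - y**2)
O = -2 (O = 2 - 4 = -2)
X = 11/4 (X = (-2 + (4 - 1*(-4)**2)*(-2))/8 = (-2 + (4 - 1*16)*(-2))/8 = (-2 + (4 - 16)*(-2))/8 = (-2 - 12*(-2))/8 = (-2 + 24)/8 = (1/8)*22 = 11/4 ≈ 2.7500)
m = -11/4 (m = -1*11/4 = -11/4 ≈ -2.7500)
-24*(15 + m) = -24*(15 - 11/4) = -24*49/4 = -294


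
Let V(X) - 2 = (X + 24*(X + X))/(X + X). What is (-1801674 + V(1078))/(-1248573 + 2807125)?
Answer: -3603295/3117104 ≈ -1.1560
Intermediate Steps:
V(X) = 53/2 (V(X) = 2 + (X + 24*(X + X))/(X + X) = 2 + (X + 24*(2*X))/((2*X)) = 2 + (X + 48*X)*(1/(2*X)) = 2 + (49*X)*(1/(2*X)) = 2 + 49/2 = 53/2)
(-1801674 + V(1078))/(-1248573 + 2807125) = (-1801674 + 53/2)/(-1248573 + 2807125) = -3603295/2/1558552 = -3603295/2*1/1558552 = -3603295/3117104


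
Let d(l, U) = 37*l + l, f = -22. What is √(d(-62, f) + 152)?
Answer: 2*I*√551 ≈ 46.947*I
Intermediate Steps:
d(l, U) = 38*l
√(d(-62, f) + 152) = √(38*(-62) + 152) = √(-2356 + 152) = √(-2204) = 2*I*√551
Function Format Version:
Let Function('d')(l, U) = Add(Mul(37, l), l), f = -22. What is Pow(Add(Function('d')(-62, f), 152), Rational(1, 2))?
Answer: Mul(2, I, Pow(551, Rational(1, 2))) ≈ Mul(46.947, I)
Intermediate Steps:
Function('d')(l, U) = Mul(38, l)
Pow(Add(Function('d')(-62, f), 152), Rational(1, 2)) = Pow(Add(Mul(38, -62), 152), Rational(1, 2)) = Pow(Add(-2356, 152), Rational(1, 2)) = Pow(-2204, Rational(1, 2)) = Mul(2, I, Pow(551, Rational(1, 2)))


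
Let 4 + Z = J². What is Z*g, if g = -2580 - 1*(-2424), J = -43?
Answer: -287820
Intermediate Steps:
Z = 1845 (Z = -4 + (-43)² = -4 + 1849 = 1845)
g = -156 (g = -2580 + 2424 = -156)
Z*g = 1845*(-156) = -287820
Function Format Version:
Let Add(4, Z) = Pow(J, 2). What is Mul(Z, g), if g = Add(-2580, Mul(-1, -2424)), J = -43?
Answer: -287820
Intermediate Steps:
Z = 1845 (Z = Add(-4, Pow(-43, 2)) = Add(-4, 1849) = 1845)
g = -156 (g = Add(-2580, 2424) = -156)
Mul(Z, g) = Mul(1845, -156) = -287820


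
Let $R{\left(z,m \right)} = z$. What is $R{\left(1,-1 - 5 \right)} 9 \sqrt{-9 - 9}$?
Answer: $27 i \sqrt{2} \approx 38.184 i$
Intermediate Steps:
$R{\left(1,-1 - 5 \right)} 9 \sqrt{-9 - 9} = 1 \cdot 9 \sqrt{-9 - 9} = 9 \sqrt{-18} = 9 \cdot 3 i \sqrt{2} = 27 i \sqrt{2}$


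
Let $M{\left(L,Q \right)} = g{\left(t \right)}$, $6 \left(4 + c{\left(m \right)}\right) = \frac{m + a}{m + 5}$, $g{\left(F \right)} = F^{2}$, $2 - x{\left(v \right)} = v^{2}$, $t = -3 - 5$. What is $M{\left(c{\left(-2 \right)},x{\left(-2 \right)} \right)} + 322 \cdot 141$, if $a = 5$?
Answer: $45466$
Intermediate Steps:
$t = -8$
$x{\left(v \right)} = 2 - v^{2}$
$c{\left(m \right)} = - \frac{23}{6}$ ($c{\left(m \right)} = -4 + \frac{\left(m + 5\right) \frac{1}{m + 5}}{6} = -4 + \frac{\left(5 + m\right) \frac{1}{5 + m}}{6} = -4 + \frac{1}{6} \cdot 1 = -4 + \frac{1}{6} = - \frac{23}{6}$)
$M{\left(L,Q \right)} = 64$ ($M{\left(L,Q \right)} = \left(-8\right)^{2} = 64$)
$M{\left(c{\left(-2 \right)},x{\left(-2 \right)} \right)} + 322 \cdot 141 = 64 + 322 \cdot 141 = 64 + 45402 = 45466$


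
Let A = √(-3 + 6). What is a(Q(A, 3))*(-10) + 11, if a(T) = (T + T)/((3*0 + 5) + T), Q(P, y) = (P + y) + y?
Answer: 19/59 - 50*√3/59 ≈ -1.1458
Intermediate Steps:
A = √3 ≈ 1.7320
Q(P, y) = P + 2*y
a(T) = 2*T/(5 + T) (a(T) = (2*T)/((0 + 5) + T) = (2*T)/(5 + T) = 2*T/(5 + T))
a(Q(A, 3))*(-10) + 11 = (2*(√3 + 2*3)/(5 + (√3 + 2*3)))*(-10) + 11 = (2*(√3 + 6)/(5 + (√3 + 6)))*(-10) + 11 = (2*(6 + √3)/(5 + (6 + √3)))*(-10) + 11 = (2*(6 + √3)/(11 + √3))*(-10) + 11 = -20*(6 + √3)/(11 + √3) + 11 = 11 - 20*(6 + √3)/(11 + √3)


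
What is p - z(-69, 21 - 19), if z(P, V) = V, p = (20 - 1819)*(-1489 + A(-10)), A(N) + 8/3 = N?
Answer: 8104489/3 ≈ 2.7015e+6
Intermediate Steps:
A(N) = -8/3 + N
p = 8104495/3 (p = (20 - 1819)*(-1489 + (-8/3 - 10)) = -1799*(-1489 - 38/3) = -1799*(-4505/3) = 8104495/3 ≈ 2.7015e+6)
p - z(-69, 21 - 19) = 8104495/3 - (21 - 19) = 8104495/3 - 1*2 = 8104495/3 - 2 = 8104489/3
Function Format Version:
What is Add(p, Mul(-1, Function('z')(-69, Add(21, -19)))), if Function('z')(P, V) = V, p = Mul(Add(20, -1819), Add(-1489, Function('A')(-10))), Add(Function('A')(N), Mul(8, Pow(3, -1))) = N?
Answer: Rational(8104489, 3) ≈ 2.7015e+6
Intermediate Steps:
Function('A')(N) = Add(Rational(-8, 3), N)
p = Rational(8104495, 3) (p = Mul(Add(20, -1819), Add(-1489, Add(Rational(-8, 3), -10))) = Mul(-1799, Add(-1489, Rational(-38, 3))) = Mul(-1799, Rational(-4505, 3)) = Rational(8104495, 3) ≈ 2.7015e+6)
Add(p, Mul(-1, Function('z')(-69, Add(21, -19)))) = Add(Rational(8104495, 3), Mul(-1, Add(21, -19))) = Add(Rational(8104495, 3), Mul(-1, 2)) = Add(Rational(8104495, 3), -2) = Rational(8104489, 3)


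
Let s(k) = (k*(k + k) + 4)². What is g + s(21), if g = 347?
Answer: 785343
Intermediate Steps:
s(k) = (4 + 2*k²)² (s(k) = (k*(2*k) + 4)² = (2*k² + 4)² = (4 + 2*k²)²)
g + s(21) = 347 + 4*(2 + 21²)² = 347 + 4*(2 + 441)² = 347 + 4*443² = 347 + 4*196249 = 347 + 784996 = 785343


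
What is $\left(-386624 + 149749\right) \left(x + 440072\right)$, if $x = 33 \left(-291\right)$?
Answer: $-101967344375$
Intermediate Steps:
$x = -9603$
$\left(-386624 + 149749\right) \left(x + 440072\right) = \left(-386624 + 149749\right) \left(-9603 + 440072\right) = \left(-236875\right) 430469 = -101967344375$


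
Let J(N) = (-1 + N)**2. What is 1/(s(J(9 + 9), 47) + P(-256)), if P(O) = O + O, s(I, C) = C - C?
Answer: -1/512 ≈ -0.0019531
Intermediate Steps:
s(I, C) = 0
P(O) = 2*O
1/(s(J(9 + 9), 47) + P(-256)) = 1/(0 + 2*(-256)) = 1/(0 - 512) = 1/(-512) = -1/512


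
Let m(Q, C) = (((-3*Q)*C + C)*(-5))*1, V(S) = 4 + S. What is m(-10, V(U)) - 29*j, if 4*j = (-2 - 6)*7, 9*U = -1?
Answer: -1771/9 ≈ -196.78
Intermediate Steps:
U = -1/9 (U = (1/9)*(-1) = -1/9 ≈ -0.11111)
j = -14 (j = ((-2 - 6)*7)/4 = (-8*7)/4 = (1/4)*(-56) = -14)
m(Q, C) = -5*C + 15*C*Q (m(Q, C) = ((-3*C*Q + C)*(-5))*1 = ((C - 3*C*Q)*(-5))*1 = (-5*C + 15*C*Q)*1 = -5*C + 15*C*Q)
m(-10, V(U)) - 29*j = 5*(4 - 1/9)*(-1 + 3*(-10)) - 29*(-14) = 5*(35/9)*(-1 - 30) + 406 = 5*(35/9)*(-31) + 406 = -5425/9 + 406 = -1771/9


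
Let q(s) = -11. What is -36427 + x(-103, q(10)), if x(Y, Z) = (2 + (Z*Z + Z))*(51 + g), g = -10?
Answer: -31835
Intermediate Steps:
x(Y, Z) = 82 + 41*Z + 41*Z**2 (x(Y, Z) = (2 + (Z*Z + Z))*(51 - 10) = (2 + (Z**2 + Z))*41 = (2 + (Z + Z**2))*41 = (2 + Z + Z**2)*41 = 82 + 41*Z + 41*Z**2)
-36427 + x(-103, q(10)) = -36427 + (82 + 41*(-11) + 41*(-11)**2) = -36427 + (82 - 451 + 41*121) = -36427 + (82 - 451 + 4961) = -36427 + 4592 = -31835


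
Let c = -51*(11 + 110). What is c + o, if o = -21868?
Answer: -28039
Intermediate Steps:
c = -6171 (c = -51*121 = -6171)
c + o = -6171 - 21868 = -28039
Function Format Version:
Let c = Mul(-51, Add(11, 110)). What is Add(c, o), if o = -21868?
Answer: -28039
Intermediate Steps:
c = -6171 (c = Mul(-51, 121) = -6171)
Add(c, o) = Add(-6171, -21868) = -28039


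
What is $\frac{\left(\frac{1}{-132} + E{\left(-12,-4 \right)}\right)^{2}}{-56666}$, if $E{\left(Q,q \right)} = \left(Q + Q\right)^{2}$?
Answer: $- \frac{5780712961}{987348384} \approx -5.8548$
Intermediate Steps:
$E{\left(Q,q \right)} = 4 Q^{2}$ ($E{\left(Q,q \right)} = \left(2 Q\right)^{2} = 4 Q^{2}$)
$\frac{\left(\frac{1}{-132} + E{\left(-12,-4 \right)}\right)^{2}}{-56666} = \frac{\left(\frac{1}{-132} + 4 \left(-12\right)^{2}\right)^{2}}{-56666} = \left(- \frac{1}{132} + 4 \cdot 144\right)^{2} \left(- \frac{1}{56666}\right) = \left(- \frac{1}{132} + 576\right)^{2} \left(- \frac{1}{56666}\right) = \left(\frac{76031}{132}\right)^{2} \left(- \frac{1}{56666}\right) = \frac{5780712961}{17424} \left(- \frac{1}{56666}\right) = - \frac{5780712961}{987348384}$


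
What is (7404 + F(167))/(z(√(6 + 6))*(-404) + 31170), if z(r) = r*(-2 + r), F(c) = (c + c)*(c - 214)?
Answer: -1399453/4391111 + 257752*√3/13173333 ≈ -0.28481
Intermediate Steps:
F(c) = 2*c*(-214 + c) (F(c) = (2*c)*(-214 + c) = 2*c*(-214 + c))
(7404 + F(167))/(z(√(6 + 6))*(-404) + 31170) = (7404 + 2*167*(-214 + 167))/((√(6 + 6)*(-2 + √(6 + 6)))*(-404) + 31170) = (7404 + 2*167*(-47))/((√12*(-2 + √12))*(-404) + 31170) = (7404 - 15698)/(((2*√3)*(-2 + 2*√3))*(-404) + 31170) = -8294/((2*√3*(-2 + 2*√3))*(-404) + 31170) = -8294/(-808*√3*(-2 + 2*√3) + 31170) = -8294/(31170 - 808*√3*(-2 + 2*√3))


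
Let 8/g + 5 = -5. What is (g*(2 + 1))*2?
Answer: -24/5 ≈ -4.8000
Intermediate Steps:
g = -⅘ (g = 8/(-5 - 5) = 8/(-10) = 8*(-⅒) = -⅘ ≈ -0.80000)
(g*(2 + 1))*2 = -4*(2 + 1)/5*2 = -⅘*3*2 = -12/5*2 = -24/5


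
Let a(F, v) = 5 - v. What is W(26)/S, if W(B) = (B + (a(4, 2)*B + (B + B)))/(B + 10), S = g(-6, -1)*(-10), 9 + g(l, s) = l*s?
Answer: 13/90 ≈ 0.14444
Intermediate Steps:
g(l, s) = -9 + l*s
S = 30 (S = (-9 - 6*(-1))*(-10) = (-9 + 6)*(-10) = -3*(-10) = 30)
W(B) = 6*B/(10 + B) (W(B) = (B + ((5 - 1*2)*B + (B + B)))/(B + 10) = (B + ((5 - 2)*B + 2*B))/(10 + B) = (B + (3*B + 2*B))/(10 + B) = (B + 5*B)/(10 + B) = (6*B)/(10 + B) = 6*B/(10 + B))
W(26)/S = (6*26/(10 + 26))/30 = (6*26/36)*(1/30) = (6*26*(1/36))*(1/30) = (13/3)*(1/30) = 13/90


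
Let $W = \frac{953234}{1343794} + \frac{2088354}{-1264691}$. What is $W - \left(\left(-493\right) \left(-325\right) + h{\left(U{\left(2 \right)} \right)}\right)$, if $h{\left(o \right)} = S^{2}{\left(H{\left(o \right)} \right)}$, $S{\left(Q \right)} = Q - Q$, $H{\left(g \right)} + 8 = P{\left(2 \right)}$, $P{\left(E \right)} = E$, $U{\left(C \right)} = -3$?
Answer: $- \frac{136150726567863266}{849742088827} \approx -1.6023 \cdot 10^{5}$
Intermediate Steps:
$H{\left(g \right)} = -6$ ($H{\left(g \right)} = -8 + 2 = -6$)
$W = - \frac{800385557191}{849742088827}$ ($W = 953234 \cdot \frac{1}{1343794} + 2088354 \left(- \frac{1}{1264691}\right) = \frac{476617}{671897} - \frac{2088354}{1264691} = - \frac{800385557191}{849742088827} \approx -0.94192$)
$S{\left(Q \right)} = 0$
$h{\left(o \right)} = 0$ ($h{\left(o \right)} = 0^{2} = 0$)
$W - \left(\left(-493\right) \left(-325\right) + h{\left(U{\left(2 \right)} \right)}\right) = - \frac{800385557191}{849742088827} - \left(\left(-493\right) \left(-325\right) + 0\right) = - \frac{800385557191}{849742088827} - \left(160225 + 0\right) = - \frac{800385557191}{849742088827} - 160225 = - \frac{136150726567863266}{849742088827}$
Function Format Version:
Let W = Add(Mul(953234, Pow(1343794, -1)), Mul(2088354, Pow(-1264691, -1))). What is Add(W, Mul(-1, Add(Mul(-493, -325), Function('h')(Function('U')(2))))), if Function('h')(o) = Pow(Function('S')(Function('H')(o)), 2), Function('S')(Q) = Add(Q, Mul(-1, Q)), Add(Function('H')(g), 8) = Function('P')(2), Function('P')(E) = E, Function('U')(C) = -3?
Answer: Rational(-136150726567863266, 849742088827) ≈ -1.6023e+5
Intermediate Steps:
Function('H')(g) = -6 (Function('H')(g) = Add(-8, 2) = -6)
W = Rational(-800385557191, 849742088827) (W = Add(Mul(953234, Rational(1, 1343794)), Mul(2088354, Rational(-1, 1264691))) = Add(Rational(476617, 671897), Rational(-2088354, 1264691)) = Rational(-800385557191, 849742088827) ≈ -0.94192)
Function('S')(Q) = 0
Function('h')(o) = 0 (Function('h')(o) = Pow(0, 2) = 0)
Add(W, Mul(-1, Add(Mul(-493, -325), Function('h')(Function('U')(2))))) = Add(Rational(-800385557191, 849742088827), Mul(-1, Add(Mul(-493, -325), 0))) = Add(Rational(-800385557191, 849742088827), Mul(-1, Add(160225, 0))) = Add(Rational(-800385557191, 849742088827), Mul(-1, 160225)) = Add(Rational(-800385557191, 849742088827), -160225) = Rational(-136150726567863266, 849742088827)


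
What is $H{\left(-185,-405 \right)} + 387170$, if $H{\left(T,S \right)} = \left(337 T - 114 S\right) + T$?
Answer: $370810$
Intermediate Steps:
$H{\left(T,S \right)} = - 114 S + 338 T$ ($H{\left(T,S \right)} = \left(- 114 S + 337 T\right) + T = - 114 S + 338 T$)
$H{\left(-185,-405 \right)} + 387170 = \left(\left(-114\right) \left(-405\right) + 338 \left(-185\right)\right) + 387170 = \left(46170 - 62530\right) + 387170 = -16360 + 387170 = 370810$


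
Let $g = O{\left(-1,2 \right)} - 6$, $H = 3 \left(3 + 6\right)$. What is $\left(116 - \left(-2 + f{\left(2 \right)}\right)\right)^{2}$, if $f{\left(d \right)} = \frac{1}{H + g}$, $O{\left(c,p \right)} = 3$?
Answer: $\frac{8014561}{576} \approx 13914.0$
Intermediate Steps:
$H = 27$ ($H = 3 \cdot 9 = 27$)
$g = -3$ ($g = 3 - 6 = -3$)
$f{\left(d \right)} = \frac{1}{24}$ ($f{\left(d \right)} = \frac{1}{27 - 3} = \frac{1}{24}$)
$\left(116 - \left(-2 + f{\left(2 \right)}\right)\right)^{2} = \left(116 - \left(-2 + \frac{1}{24}\right)\right)^{2} = \left(116 - - \frac{47}{24}\right)^{2} = \left(116 + \frac{47}{24}\right)^{2} = \left(\frac{2831}{24}\right)^{2} = \frac{8014561}{576}$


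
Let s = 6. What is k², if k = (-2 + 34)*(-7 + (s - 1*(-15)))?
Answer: 200704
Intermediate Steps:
k = 448 (k = (-2 + 34)*(-7 + (6 - 1*(-15))) = 32*(-7 + (6 + 15)) = 32*(-7 + 21) = 32*14 = 448)
k² = 448² = 200704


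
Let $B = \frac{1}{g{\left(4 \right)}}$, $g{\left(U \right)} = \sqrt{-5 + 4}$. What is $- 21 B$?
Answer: $21 i \approx 21.0 i$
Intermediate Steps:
$g{\left(U \right)} = i$ ($g{\left(U \right)} = \sqrt{-1} = i$)
$B = - i$ ($B = \frac{1}{i} = - i \approx - 1.0 i$)
$- 21 B = - 21 \left(- i\right) = 21 i$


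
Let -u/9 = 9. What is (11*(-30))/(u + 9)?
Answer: 55/12 ≈ 4.5833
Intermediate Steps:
u = -81 (u = -9*9 = -81)
(11*(-30))/(u + 9) = (11*(-30))/(-81 + 9) = -330/(-72) = -330*(-1/72) = 55/12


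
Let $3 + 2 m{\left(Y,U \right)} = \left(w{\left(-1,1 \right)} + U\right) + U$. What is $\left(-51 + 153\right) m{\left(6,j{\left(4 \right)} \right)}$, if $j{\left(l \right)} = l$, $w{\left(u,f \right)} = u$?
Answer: $204$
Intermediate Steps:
$m{\left(Y,U \right)} = -2 + U$ ($m{\left(Y,U \right)} = - \frac{3}{2} + \frac{\left(-1 + U\right) + U}{2} = - \frac{3}{2} + \frac{-1 + 2 U}{2} = - \frac{3}{2} + \left(- \frac{1}{2} + U\right) = -2 + U$)
$\left(-51 + 153\right) m{\left(6,j{\left(4 \right)} \right)} = \left(-51 + 153\right) \left(-2 + 4\right) = 102 \cdot 2 = 204$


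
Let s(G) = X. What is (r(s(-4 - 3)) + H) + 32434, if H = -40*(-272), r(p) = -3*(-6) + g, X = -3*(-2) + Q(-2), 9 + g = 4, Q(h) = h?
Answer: 43327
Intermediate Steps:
g = -5 (g = -9 + 4 = -5)
X = 4 (X = -3*(-2) - 2 = 6 - 2 = 4)
s(G) = 4
r(p) = 13 (r(p) = -3*(-6) - 5 = 18 - 5 = 13)
H = 10880
(r(s(-4 - 3)) + H) + 32434 = (13 + 10880) + 32434 = 10893 + 32434 = 43327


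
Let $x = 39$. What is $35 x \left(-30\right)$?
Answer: $-40950$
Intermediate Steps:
$35 x \left(-30\right) = 35 \cdot 39 \left(-30\right) = 1365 \left(-30\right) = -40950$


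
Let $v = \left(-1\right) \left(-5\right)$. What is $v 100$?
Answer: $500$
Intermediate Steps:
$v = 5$
$v 100 = 5 \cdot 100 = 500$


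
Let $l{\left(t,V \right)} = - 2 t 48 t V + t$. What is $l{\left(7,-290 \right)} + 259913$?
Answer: $1624080$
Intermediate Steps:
$l{\left(t,V \right)} = t - 96 V t^{2}$ ($l{\left(t,V \right)} = - 96 t t V + t = - 96 t^{2} V + t = - 96 V t^{2} + t = t - 96 V t^{2}$)
$l{\left(7,-290 \right)} + 259913 = 7 \left(1 - \left(-27840\right) 7\right) + 259913 = 7 \left(1 + 194880\right) + 259913 = 7 \cdot 194881 + 259913 = 1364167 + 259913 = 1624080$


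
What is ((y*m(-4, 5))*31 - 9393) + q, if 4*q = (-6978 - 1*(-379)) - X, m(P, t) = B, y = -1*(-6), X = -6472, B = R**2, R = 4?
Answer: -25795/4 ≈ -6448.8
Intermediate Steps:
B = 16 (B = 4**2 = 16)
y = 6
m(P, t) = 16
q = -127/4 (q = ((-6978 - 1*(-379)) - 1*(-6472))/4 = ((-6978 + 379) + 6472)/4 = (-6599 + 6472)/4 = (1/4)*(-127) = -127/4 ≈ -31.750)
((y*m(-4, 5))*31 - 9393) + q = ((6*16)*31 - 9393) - 127/4 = (96*31 - 9393) - 127/4 = (2976 - 9393) - 127/4 = -6417 - 127/4 = -25795/4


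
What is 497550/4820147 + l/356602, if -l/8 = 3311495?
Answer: -63758857096510/859437030247 ≈ -74.187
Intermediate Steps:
l = -26491960 (l = -8*3311495 = -26491960)
497550/4820147 + l/356602 = 497550/4820147 - 26491960/356602 = 497550*(1/4820147) - 26491960*1/356602 = 497550/4820147 - 13245980/178301 = -63758857096510/859437030247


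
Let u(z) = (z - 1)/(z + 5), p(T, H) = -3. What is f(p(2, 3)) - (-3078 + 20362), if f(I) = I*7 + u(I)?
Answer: -17307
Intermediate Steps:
u(z) = (-1 + z)/(5 + z)
f(I) = 7*I + (-1 + I)/(5 + I) (f(I) = I*7 + (-1 + I)/(5 + I) = 7*I + (-1 + I)/(5 + I))
f(p(2, 3)) - (-3078 + 20362) = (-1 - 3 + 7*(-3)*(5 - 3))/(5 - 3) - (-3078 + 20362) = (-1 - 3 + 7*(-3)*2)/2 - 1*17284 = (-1 - 3 - 42)/2 - 17284 = (½)*(-46) - 17284 = -23 - 17284 = -17307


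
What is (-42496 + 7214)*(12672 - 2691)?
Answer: -352149642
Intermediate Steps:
(-42496 + 7214)*(12672 - 2691) = -35282*9981 = -352149642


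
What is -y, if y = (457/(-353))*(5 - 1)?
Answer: 1828/353 ≈ 5.1785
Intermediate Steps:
y = -1828/353 (y = (457*(-1/353))*4 = -457/353*4 = -1828/353 ≈ -5.1785)
-y = -1*(-1828/353) = 1828/353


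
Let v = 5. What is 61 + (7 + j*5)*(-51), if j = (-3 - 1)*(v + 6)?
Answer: 10924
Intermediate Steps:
j = -44 (j = (-3 - 1)*(5 + 6) = -4*11 = -44)
61 + (7 + j*5)*(-51) = 61 + (7 - 44*5)*(-51) = 61 + (7 - 220)*(-51) = 61 - 213*(-51) = 61 + 10863 = 10924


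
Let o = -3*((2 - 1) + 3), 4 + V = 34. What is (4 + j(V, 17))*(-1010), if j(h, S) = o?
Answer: 8080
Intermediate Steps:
V = 30 (V = -4 + 34 = 30)
o = -12 (o = -3*(1 + 3) = -3*4 = -12)
j(h, S) = -12
(4 + j(V, 17))*(-1010) = (4 - 12)*(-1010) = -8*(-1010) = 8080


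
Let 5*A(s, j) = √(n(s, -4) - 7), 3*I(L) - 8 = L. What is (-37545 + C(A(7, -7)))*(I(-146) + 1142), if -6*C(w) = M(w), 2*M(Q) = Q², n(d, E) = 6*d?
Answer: -617241718/15 ≈ -4.1149e+7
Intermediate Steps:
I(L) = 8/3 + L/3
A(s, j) = √(-7 + 6*s)/5 (A(s, j) = √(6*s - 7)/5 = √(-7 + 6*s)/5)
M(Q) = Q²/2
C(w) = -w²/12
(-37545 + C(A(7, -7)))*(I(-146) + 1142) = (-37545 - (√(-7 + 6*7)/5)²/12)*((8/3 + (⅓)*(-146)) + 1142) = (-37545 - (√(-7 + 42)/5)²/12)*((8/3 - 146/3) + 1142) = (-37545 - (√35/5)²/12)*(-46 + 1142) = (-37545 - 1/12*7/5)*1096 = (-37545 - 7/60)*1096 = -2252707/60*1096 = -617241718/15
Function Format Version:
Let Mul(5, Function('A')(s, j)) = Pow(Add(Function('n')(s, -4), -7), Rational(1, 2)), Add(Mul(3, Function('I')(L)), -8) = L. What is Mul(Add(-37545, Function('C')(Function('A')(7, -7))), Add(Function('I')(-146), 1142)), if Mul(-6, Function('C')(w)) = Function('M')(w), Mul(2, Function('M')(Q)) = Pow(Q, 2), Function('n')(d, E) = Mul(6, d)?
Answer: Rational(-617241718, 15) ≈ -4.1149e+7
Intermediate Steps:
Function('I')(L) = Add(Rational(8, 3), Mul(Rational(1, 3), L))
Function('A')(s, j) = Mul(Rational(1, 5), Pow(Add(-7, Mul(6, s)), Rational(1, 2))) (Function('A')(s, j) = Mul(Rational(1, 5), Pow(Add(Mul(6, s), -7), Rational(1, 2))) = Mul(Rational(1, 5), Pow(Add(-7, Mul(6, s)), Rational(1, 2))))
Function('M')(Q) = Mul(Rational(1, 2), Pow(Q, 2))
Function('C')(w) = Mul(Rational(-1, 12), Pow(w, 2)) (Function('C')(w) = Mul(Rational(-1, 6), Mul(Rational(1, 2), Pow(w, 2))) = Mul(Rational(-1, 12), Pow(w, 2)))
Mul(Add(-37545, Function('C')(Function('A')(7, -7))), Add(Function('I')(-146), 1142)) = Mul(Add(-37545, Mul(Rational(-1, 12), Pow(Mul(Rational(1, 5), Pow(Add(-7, Mul(6, 7)), Rational(1, 2))), 2))), Add(Add(Rational(8, 3), Mul(Rational(1, 3), -146)), 1142)) = Mul(Add(-37545, Mul(Rational(-1, 12), Pow(Mul(Rational(1, 5), Pow(Add(-7, 42), Rational(1, 2))), 2))), Add(Add(Rational(8, 3), Rational(-146, 3)), 1142)) = Mul(Add(-37545, Mul(Rational(-1, 12), Pow(Mul(Rational(1, 5), Pow(35, Rational(1, 2))), 2))), Add(-46, 1142)) = Mul(Add(-37545, Mul(Rational(-1, 12), Rational(7, 5))), 1096) = Mul(Add(-37545, Rational(-7, 60)), 1096) = Mul(Rational(-2252707, 60), 1096) = Rational(-617241718, 15)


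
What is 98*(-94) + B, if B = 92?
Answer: -9120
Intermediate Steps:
98*(-94) + B = 98*(-94) + 92 = -9212 + 92 = -9120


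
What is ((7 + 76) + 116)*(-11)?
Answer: -2189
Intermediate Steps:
((7 + 76) + 116)*(-11) = (83 + 116)*(-11) = 199*(-11) = -2189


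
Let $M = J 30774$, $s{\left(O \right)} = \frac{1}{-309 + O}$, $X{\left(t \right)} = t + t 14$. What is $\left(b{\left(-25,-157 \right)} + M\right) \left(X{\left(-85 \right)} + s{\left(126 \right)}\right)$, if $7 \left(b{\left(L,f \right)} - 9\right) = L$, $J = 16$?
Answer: $- \frac{804210790676}{1281} \approx -6.278 \cdot 10^{8}$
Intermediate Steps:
$b{\left(L,f \right)} = 9 + \frac{L}{7}$
$X{\left(t \right)} = 15 t$ ($X{\left(t \right)} = t + 14 t = 15 t$)
$M = 492384$ ($M = 16 \cdot 30774 = 492384$)
$\left(b{\left(-25,-157 \right)} + M\right) \left(X{\left(-85 \right)} + s{\left(126 \right)}\right) = \left(\left(9 + \frac{1}{7} \left(-25\right)\right) + 492384\right) \left(15 \left(-85\right) + \frac{1}{-309 + 126}\right) = \left(\left(9 - \frac{25}{7}\right) + 492384\right) \left(-1275 + \frac{1}{-183}\right) = \left(\frac{38}{7} + 492384\right) \left(-1275 - \frac{1}{183}\right) = \frac{3446726}{7} \left(- \frac{233326}{183}\right) = - \frac{804210790676}{1281}$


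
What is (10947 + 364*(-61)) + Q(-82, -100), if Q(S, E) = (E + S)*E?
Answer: 6943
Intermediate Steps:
Q(S, E) = E*(E + S)
(10947 + 364*(-61)) + Q(-82, -100) = (10947 + 364*(-61)) - 100*(-100 - 82) = (10947 - 22204) - 100*(-182) = -11257 + 18200 = 6943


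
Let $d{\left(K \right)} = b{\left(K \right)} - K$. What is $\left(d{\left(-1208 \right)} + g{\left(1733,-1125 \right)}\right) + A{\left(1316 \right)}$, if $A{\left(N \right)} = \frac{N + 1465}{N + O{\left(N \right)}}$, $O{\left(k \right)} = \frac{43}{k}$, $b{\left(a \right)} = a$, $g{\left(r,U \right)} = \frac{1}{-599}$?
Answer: $\frac{2190485905}{1037407501} \approx 2.1115$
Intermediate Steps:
$g{\left(r,U \right)} = - \frac{1}{599}$
$A{\left(N \right)} = \frac{1465 + N}{N + \frac{43}{N}}$ ($A{\left(N \right)} = \frac{N + 1465}{N + \frac{43}{N}} = \frac{1465 + N}{N + \frac{43}{N}}$)
$d{\left(K \right)} = 0$ ($d{\left(K \right)} = K - K = 0$)
$\left(d{\left(-1208 \right)} + g{\left(1733,-1125 \right)}\right) + A{\left(1316 \right)} = \left(0 - \frac{1}{599}\right) + \frac{1316 \left(1465 + 1316\right)}{43 + 1316^{2}} = - \frac{1}{599} + 1316 \frac{1}{43 + 1731856} \cdot 2781 = - \frac{1}{599} + 1316 \cdot \frac{1}{1731899} \cdot 2781 = - \frac{1}{599} + \frac{3659796}{1731899} = \frac{2190485905}{1037407501}$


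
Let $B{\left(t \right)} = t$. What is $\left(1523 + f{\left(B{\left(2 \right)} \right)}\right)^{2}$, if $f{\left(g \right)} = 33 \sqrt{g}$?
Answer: $2321707 + 100518 \sqrt{2} \approx 2.4639 \cdot 10^{6}$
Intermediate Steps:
$\left(1523 + f{\left(B{\left(2 \right)} \right)}\right)^{2} = \left(1523 + 33 \sqrt{2}\right)^{2}$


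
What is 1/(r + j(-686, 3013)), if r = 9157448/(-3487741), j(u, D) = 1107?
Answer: 3487741/3851771839 ≈ 0.00090549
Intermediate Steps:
r = -9157448/3487741 (r = 9157448*(-1/3487741) = -9157448/3487741 ≈ -2.6256)
1/(r + j(-686, 3013)) = 1/(-9157448/3487741 + 1107) = 1/(3851771839/3487741) = 3487741/3851771839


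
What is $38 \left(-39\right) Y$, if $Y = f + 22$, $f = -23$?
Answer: $1482$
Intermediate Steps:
$Y = -1$ ($Y = -23 + 22 = -1$)
$38 \left(-39\right) Y = 38 \left(-39\right) \left(-1\right) = \left(-1482\right) \left(-1\right) = 1482$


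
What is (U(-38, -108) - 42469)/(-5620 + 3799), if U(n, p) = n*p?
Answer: 38365/1821 ≈ 21.068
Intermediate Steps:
(U(-38, -108) - 42469)/(-5620 + 3799) = (-38*(-108) - 42469)/(-5620 + 3799) = (4104 - 42469)/(-1821) = -38365*(-1/1821) = 38365/1821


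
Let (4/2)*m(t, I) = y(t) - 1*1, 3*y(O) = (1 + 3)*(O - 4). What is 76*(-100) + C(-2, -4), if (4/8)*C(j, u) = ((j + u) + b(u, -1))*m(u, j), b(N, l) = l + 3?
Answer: -22660/3 ≈ -7553.3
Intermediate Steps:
b(N, l) = 3 + l
y(O) = -16/3 + 4*O/3 (y(O) = ((1 + 3)*(O - 4))/3 = (4*(-4 + O))/3 = (-16 + 4*O)/3 = -16/3 + 4*O/3)
m(t, I) = -19/6 + 2*t/3 (m(t, I) = ((-16/3 + 4*t/3) - 1*1)/2 = ((-16/3 + 4*t/3) - 1)/2 = (-19/3 + 4*t/3)/2 = -19/6 + 2*t/3)
C(j, u) = 2*(-19/6 + 2*u/3)*(2 + j + u) (C(j, u) = 2*(((j + u) + (3 - 1))*(-19/6 + 2*u/3)) = 2*(((j + u) + 2)*(-19/6 + 2*u/3)) = 2*((2 + j + u)*(-19/6 + 2*u/3)) = 2*((-19/6 + 2*u/3)*(2 + j + u)) = 2*(-19/6 + 2*u/3)*(2 + j + u))
76*(-100) + C(-2, -4) = 76*(-100) + (-19 + 4*(-4))*(2 - 2 - 4)/3 = -7600 + (⅓)*(-19 - 16)*(-4) = -7600 + (⅓)*(-35)*(-4) = -7600 + 140/3 = -22660/3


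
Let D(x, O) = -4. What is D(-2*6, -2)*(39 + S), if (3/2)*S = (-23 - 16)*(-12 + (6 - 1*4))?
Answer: -1196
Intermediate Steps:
S = 260 (S = 2*((-23 - 16)*(-12 + (6 - 1*4)))/3 = 2*(-39*(-12 + (6 - 4)))/3 = 2*(-39*(-12 + 2))/3 = 2*(-39*(-10))/3 = (2/3)*390 = 260)
D(-2*6, -2)*(39 + S) = -4*(39 + 260) = -4*299 = -1196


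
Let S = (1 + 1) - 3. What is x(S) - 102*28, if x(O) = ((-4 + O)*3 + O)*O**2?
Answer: -2872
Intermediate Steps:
S = -1 (S = 2 - 3 = -1)
x(O) = O**2*(-12 + 4*O) (x(O) = ((-12 + 3*O) + O)*O**2 = (-12 + 4*O)*O**2 = O**2*(-12 + 4*O))
x(S) - 102*28 = 4*(-1)**2*(-3 - 1) - 102*28 = 4*1*(-4) - 2856 = -16 - 2856 = -2872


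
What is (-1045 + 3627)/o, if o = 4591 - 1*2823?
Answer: 1291/884 ≈ 1.4604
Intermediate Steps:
o = 1768 (o = 4591 - 2823 = 1768)
(-1045 + 3627)/o = (-1045 + 3627)/1768 = 2582*(1/1768) = 1291/884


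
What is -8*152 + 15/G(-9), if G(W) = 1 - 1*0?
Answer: -1201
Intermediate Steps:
G(W) = 1 (G(W) = 1 + 0 = 1)
-8*152 + 15/G(-9) = -8*152 + 15/1 = -1216 + 15*1 = -1216 + 15 = -1201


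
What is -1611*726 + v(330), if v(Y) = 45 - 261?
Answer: -1169802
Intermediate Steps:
v(Y) = -216
-1611*726 + v(330) = -1611*726 - 216 = -1169586 - 216 = -1169802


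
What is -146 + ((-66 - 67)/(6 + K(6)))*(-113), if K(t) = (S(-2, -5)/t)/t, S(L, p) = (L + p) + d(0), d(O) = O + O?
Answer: 26870/11 ≈ 2442.7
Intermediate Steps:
d(O) = 2*O
S(L, p) = L + p (S(L, p) = (L + p) + 2*0 = (L + p) + 0 = L + p)
K(t) = -7/t**2 (K(t) = ((-2 - 5)/t)/t = (-7/t)/t = -7/t**2)
-146 + ((-66 - 67)/(6 + K(6)))*(-113) = -146 + ((-66 - 67)/(6 - 7/6**2))*(-113) = -146 - 133/(6 - 7*1/36)*(-113) = -146 - 133/(6 - 7/36)*(-113) = -146 - 133/209/36*(-113) = -146 - 133*36/209*(-113) = -146 - 252/11*(-113) = -146 + 28476/11 = 26870/11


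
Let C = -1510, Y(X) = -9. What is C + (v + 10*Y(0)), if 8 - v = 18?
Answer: -1610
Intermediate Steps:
v = -10 (v = 8 - 1*18 = 8 - 18 = -10)
C + (v + 10*Y(0)) = -1510 + (-10 + 10*(-9)) = -1510 + (-10 - 90) = -1510 - 100 = -1610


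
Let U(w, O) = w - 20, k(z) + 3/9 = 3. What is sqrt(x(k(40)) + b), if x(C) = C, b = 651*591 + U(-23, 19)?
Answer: sqrt(3462306)/3 ≈ 620.24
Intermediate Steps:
k(z) = 8/3 (k(z) = -1/3 + 3 = 8/3)
U(w, O) = -20 + w
b = 384698 (b = 651*591 + (-20 - 23) = 384741 - 43 = 384698)
sqrt(x(k(40)) + b) = sqrt(8/3 + 384698) = sqrt(1154102/3) = sqrt(3462306)/3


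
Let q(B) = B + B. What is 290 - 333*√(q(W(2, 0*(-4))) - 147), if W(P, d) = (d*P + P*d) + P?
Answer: 290 - 333*I*√143 ≈ 290.0 - 3982.1*I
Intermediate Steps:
W(P, d) = P + 2*P*d (W(P, d) = (P*d + P*d) + P = 2*P*d + P = P + 2*P*d)
q(B) = 2*B
290 - 333*√(q(W(2, 0*(-4))) - 147) = 290 - 333*√(2*(2*(1 + 2*(0*(-4)))) - 147) = 290 - 333*√(2*(2*(1 + 2*0)) - 147) = 290 - 333*√(2*(2*(1 + 0)) - 147) = 290 - 333*√(2*(2*1) - 147) = 290 - 333*√(2*2 - 147) = 290 - 333*√(4 - 147) = 290 - 333*I*√143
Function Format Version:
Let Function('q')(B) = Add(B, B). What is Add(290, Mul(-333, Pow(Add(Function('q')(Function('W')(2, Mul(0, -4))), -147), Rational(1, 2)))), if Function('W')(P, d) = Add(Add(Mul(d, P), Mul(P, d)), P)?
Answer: Add(290, Mul(-333, I, Pow(143, Rational(1, 2)))) ≈ Add(290.00, Mul(-3982.1, I))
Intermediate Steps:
Function('W')(P, d) = Add(P, Mul(2, P, d)) (Function('W')(P, d) = Add(Add(Mul(P, d), Mul(P, d)), P) = Add(Mul(2, P, d), P) = Add(P, Mul(2, P, d)))
Function('q')(B) = Mul(2, B)
Add(290, Mul(-333, Pow(Add(Function('q')(Function('W')(2, Mul(0, -4))), -147), Rational(1, 2)))) = Add(290, Mul(-333, Pow(Add(Mul(2, Mul(2, Add(1, Mul(2, Mul(0, -4))))), -147), Rational(1, 2)))) = Add(290, Mul(-333, Pow(Add(Mul(2, Mul(2, Add(1, Mul(2, 0)))), -147), Rational(1, 2)))) = Add(290, Mul(-333, Pow(Add(Mul(2, Mul(2, Add(1, 0))), -147), Rational(1, 2)))) = Add(290, Mul(-333, Pow(Add(Mul(2, Mul(2, 1)), -147), Rational(1, 2)))) = Add(290, Mul(-333, Pow(Add(Mul(2, 2), -147), Rational(1, 2)))) = Add(290, Mul(-333, Pow(Add(4, -147), Rational(1, 2)))) = Add(290, Mul(-333, Pow(-143, Rational(1, 2)))) = Add(290, Mul(-333, Mul(I, Pow(143, Rational(1, 2))))) = Add(290, Mul(-333, I, Pow(143, Rational(1, 2))))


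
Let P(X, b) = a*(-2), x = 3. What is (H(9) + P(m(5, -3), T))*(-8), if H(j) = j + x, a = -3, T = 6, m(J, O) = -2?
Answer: -144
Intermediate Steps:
P(X, b) = 6 (P(X, b) = -3*(-2) = 6)
H(j) = 3 + j (H(j) = j + 3 = 3 + j)
(H(9) + P(m(5, -3), T))*(-8) = ((3 + 9) + 6)*(-8) = (12 + 6)*(-8) = 18*(-8) = -144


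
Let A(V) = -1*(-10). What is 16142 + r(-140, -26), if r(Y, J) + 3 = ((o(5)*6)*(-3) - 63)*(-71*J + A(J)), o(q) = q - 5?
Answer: -100789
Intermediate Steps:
o(q) = -5 + q
A(V) = 10
r(Y, J) = -633 + 4473*J (r(Y, J) = -3 + (((-5 + 5)*6)*(-3) - 63)*(-71*J + 10) = -3 + ((0*6)*(-3) - 63)*(10 - 71*J) = -3 + (0*(-3) - 63)*(10 - 71*J) = -3 + (0 - 63)*(10 - 71*J) = -3 - 63*(10 - 71*J) = -3 + (-630 + 4473*J) = -633 + 4473*J)
16142 + r(-140, -26) = 16142 + (-633 + 4473*(-26)) = 16142 + (-633 - 116298) = 16142 - 116931 = -100789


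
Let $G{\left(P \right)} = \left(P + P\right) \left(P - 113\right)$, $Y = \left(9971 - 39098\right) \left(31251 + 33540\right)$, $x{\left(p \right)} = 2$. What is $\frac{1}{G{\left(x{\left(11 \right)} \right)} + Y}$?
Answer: $- \frac{1}{1887167901} \approx -5.2989 \cdot 10^{-10}$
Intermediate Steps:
$Y = -1887167457$ ($Y = \left(-29127\right) 64791 = -1887167457$)
$G{\left(P \right)} = 2 P \left(-113 + P\right)$
$\frac{1}{G{\left(x{\left(11 \right)} \right)} + Y} = \frac{1}{2 \cdot 2 \left(-113 + 2\right) - 1887167457} = \frac{1}{2 \cdot 2 \left(-111\right) - 1887167457} = \frac{1}{-444 - 1887167457} = \frac{1}{-1887167901} = - \frac{1}{1887167901}$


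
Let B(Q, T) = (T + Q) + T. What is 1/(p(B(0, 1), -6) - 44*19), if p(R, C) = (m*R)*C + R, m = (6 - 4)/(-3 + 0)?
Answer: -1/826 ≈ -0.0012107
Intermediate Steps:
B(Q, T) = Q + 2*T (B(Q, T) = (Q + T) + T = Q + 2*T)
m = -⅔ (m = 2/(-3) = 2*(-⅓) = -⅔ ≈ -0.66667)
p(R, C) = R - 2*C*R/3 (p(R, C) = (-2*R/3)*C + R = -2*C*R/3 + R = R - 2*C*R/3)
1/(p(B(0, 1), -6) - 44*19) = 1/((0 + 2*1)*(3 - 2*(-6))/3 - 44*19) = 1/((0 + 2)*(3 + 12)/3 - 836) = 1/((⅓)*2*15 - 836) = 1/(10 - 836) = 1/(-826) = -1/826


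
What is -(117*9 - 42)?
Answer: -1011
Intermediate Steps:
-(117*9 - 42) = -(1053 - 42) = -1*1011 = -1011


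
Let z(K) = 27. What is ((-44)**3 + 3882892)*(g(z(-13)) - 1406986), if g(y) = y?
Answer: -5343219449972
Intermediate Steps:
((-44)**3 + 3882892)*(g(z(-13)) - 1406986) = ((-44)**3 + 3882892)*(27 - 1406986) = (-85184 + 3882892)*(-1406959) = 3797708*(-1406959) = -5343219449972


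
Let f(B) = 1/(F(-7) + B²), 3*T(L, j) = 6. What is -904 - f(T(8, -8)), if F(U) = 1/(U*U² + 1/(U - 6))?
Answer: -16120068/17827 ≈ -904.25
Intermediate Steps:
F(U) = 1/(U³ + 1/(-6 + U))
T(L, j) = 2 (T(L, j) = (⅓)*6 = 2)
f(B) = 1/(-13/4460 + B²) (f(B) = 1/((-6 - 7)/(1 + (-7)⁴ - 6*(-7)³) + B²) = 1/(-13/(1 + 2401 - 6*(-343)) + B²) = 1/(-13/(1 + 2401 + 2058) + B²) = 1/(-13/4460 + B²))
-904 - f(T(8, -8)) = -904 - 4460/(-13 + 4460*2²) = -904 - 4460/(-13 + 4460*4) = -904 - 4460/(-13 + 17840) = -904 - 4460/17827 = -16120068/17827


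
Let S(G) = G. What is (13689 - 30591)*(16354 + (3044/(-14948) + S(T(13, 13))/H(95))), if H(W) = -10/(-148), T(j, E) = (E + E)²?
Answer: -8324410324446/18685 ≈ -4.4551e+8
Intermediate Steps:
T(j, E) = 4*E² (T(j, E) = (2*E)² = 4*E²)
H(W) = 5/74 (H(W) = -10*(-1/148) = 5/74)
(13689 - 30591)*(16354 + (3044/(-14948) + S(T(13, 13))/H(95))) = (13689 - 30591)*(16354 + (3044/(-14948) + (4*13²)/(5/74))) = -16902*(16354 + (3044*(-1/14948) + (4*169)*(74/5))) = -16902*(16354 + (-761/3737 + 676*(74/5))) = -16902*(16354 + (-761/3737 + 50024/5)) = -16902*(16354 + 186935883/18685) = -16902*492510373/18685 = -8324410324446/18685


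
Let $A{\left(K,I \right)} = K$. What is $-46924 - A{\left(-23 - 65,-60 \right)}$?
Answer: $-46836$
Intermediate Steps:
$-46924 - A{\left(-23 - 65,-60 \right)} = -46924 - \left(-23 - 65\right) = -46924 - -88 = -46924 + 88 = -46836$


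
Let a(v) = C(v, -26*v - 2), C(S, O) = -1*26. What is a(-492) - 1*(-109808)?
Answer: 109782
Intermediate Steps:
C(S, O) = -26
a(v) = -26
a(-492) - 1*(-109808) = -26 - 1*(-109808) = -26 + 109808 = 109782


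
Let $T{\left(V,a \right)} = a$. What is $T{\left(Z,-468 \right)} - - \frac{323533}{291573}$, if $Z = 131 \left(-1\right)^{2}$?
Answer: $- \frac{136132631}{291573} \approx -466.89$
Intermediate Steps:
$Z = 131$ ($Z = 131 \cdot 1 = 131$)
$T{\left(Z,-468 \right)} - - \frac{323533}{291573} = -468 - - \frac{323533}{291573} = -468 + \frac{323533}{291573} = - \frac{136132631}{291573}$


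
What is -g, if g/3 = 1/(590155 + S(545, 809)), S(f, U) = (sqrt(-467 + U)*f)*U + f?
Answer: 3938/146966494259 - 88181*sqrt(38)/1469664942590 ≈ -3.4307e-7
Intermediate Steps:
S(f, U) = f + U*f*sqrt(-467 + U) (S(f, U) = (f*sqrt(-467 + U))*U + f = U*f*sqrt(-467 + U) + f = f + U*f*sqrt(-467 + U))
g = 3/(590700 + 1322715*sqrt(38)) (g = 3/(590155 + 545*(1 + 809*sqrt(-467 + 809))) = 3/(590155 + 545*(1 + 809*sqrt(342))) = 3/(590155 + 545*(1 + 809*(3*sqrt(38)))) = 3/(590155 + 545*(1 + 2427*sqrt(38))) = 3/(590155 + (545 + 1322715*sqrt(38))) = 3/(590700 + 1322715*sqrt(38)) ≈ 3.4307e-7)
-g = -(-3938/146966494259 + 88181*sqrt(38)/1469664942590) = 3938/146966494259 - 88181*sqrt(38)/1469664942590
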